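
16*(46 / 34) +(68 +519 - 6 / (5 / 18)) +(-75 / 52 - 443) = 630313 / 4420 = 142.60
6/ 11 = 0.55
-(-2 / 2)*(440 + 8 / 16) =881 / 2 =440.50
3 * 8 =24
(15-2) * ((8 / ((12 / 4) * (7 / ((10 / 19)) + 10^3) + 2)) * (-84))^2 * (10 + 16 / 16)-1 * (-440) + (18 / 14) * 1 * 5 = 2936814686525 / 6477208927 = 453.41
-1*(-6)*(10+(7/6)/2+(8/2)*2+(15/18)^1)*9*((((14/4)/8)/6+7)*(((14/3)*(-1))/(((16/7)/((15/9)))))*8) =-38760715/192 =-201878.72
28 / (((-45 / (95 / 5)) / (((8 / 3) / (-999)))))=4256 / 134865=0.03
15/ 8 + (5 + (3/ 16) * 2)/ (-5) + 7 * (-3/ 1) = -101/ 5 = -20.20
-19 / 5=-3.80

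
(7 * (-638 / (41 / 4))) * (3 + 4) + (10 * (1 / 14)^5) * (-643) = -33627039591 / 11025392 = -3049.96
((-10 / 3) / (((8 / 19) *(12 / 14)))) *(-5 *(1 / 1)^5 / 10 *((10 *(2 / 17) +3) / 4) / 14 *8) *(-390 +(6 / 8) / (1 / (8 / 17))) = -310270 / 289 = -1073.60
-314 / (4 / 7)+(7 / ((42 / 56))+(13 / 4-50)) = -7043 / 12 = -586.92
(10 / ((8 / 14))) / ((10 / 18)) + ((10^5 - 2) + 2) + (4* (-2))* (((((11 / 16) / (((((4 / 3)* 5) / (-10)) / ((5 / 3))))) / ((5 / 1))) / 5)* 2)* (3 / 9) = 1500478 / 15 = 100031.87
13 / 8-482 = -3843 / 8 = -480.38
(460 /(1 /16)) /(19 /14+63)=103040 /901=114.36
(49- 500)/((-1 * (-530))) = -451/530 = -0.85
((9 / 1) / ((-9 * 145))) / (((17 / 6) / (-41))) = 246 / 2465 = 0.10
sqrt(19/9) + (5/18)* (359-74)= sqrt(19)/3 + 475/6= 80.62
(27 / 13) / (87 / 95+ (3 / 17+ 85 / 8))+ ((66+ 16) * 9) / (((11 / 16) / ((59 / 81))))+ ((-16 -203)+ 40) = 117500401457 / 194835069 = 603.08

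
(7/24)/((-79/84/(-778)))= 19061/79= 241.28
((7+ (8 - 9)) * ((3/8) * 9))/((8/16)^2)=81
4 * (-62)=-248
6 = 6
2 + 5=7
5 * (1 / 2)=5 / 2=2.50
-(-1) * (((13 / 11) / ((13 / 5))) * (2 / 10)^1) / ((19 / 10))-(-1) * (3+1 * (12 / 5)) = 5693 / 1045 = 5.45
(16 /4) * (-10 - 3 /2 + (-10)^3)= -4046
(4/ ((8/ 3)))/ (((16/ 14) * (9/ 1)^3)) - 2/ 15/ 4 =-613/ 19440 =-0.03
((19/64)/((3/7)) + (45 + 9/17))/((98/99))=4978677/106624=46.69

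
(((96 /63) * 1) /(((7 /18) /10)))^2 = 3686400 /2401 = 1535.36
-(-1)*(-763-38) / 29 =-801 / 29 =-27.62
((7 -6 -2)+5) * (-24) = -96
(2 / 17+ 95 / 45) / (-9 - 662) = -31 / 9333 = -0.00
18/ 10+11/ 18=217/ 90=2.41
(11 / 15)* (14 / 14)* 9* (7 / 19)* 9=2079 / 95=21.88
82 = 82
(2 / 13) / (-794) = -1 / 5161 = -0.00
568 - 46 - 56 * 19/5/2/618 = 806224/1545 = 521.83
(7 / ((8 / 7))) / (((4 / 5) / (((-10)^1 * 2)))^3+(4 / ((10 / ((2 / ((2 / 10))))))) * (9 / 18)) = 765625 / 249992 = 3.06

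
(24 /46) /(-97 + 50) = -12 /1081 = -0.01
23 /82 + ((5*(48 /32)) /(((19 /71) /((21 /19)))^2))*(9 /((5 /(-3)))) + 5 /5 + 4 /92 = -84740092243 /122892703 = -689.55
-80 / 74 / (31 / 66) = -2.30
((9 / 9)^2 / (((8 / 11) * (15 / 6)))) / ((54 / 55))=121 / 216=0.56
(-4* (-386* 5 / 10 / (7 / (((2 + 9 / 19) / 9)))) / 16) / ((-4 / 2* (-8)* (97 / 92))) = 208633 / 1857744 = 0.11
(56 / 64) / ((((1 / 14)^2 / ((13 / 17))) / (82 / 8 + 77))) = 1556191 / 136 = 11442.58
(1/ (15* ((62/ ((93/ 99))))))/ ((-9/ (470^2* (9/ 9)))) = -22090/ 891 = -24.79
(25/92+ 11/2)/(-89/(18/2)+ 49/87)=-138591/223928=-0.62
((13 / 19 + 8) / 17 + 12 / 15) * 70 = 29638 / 323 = 91.76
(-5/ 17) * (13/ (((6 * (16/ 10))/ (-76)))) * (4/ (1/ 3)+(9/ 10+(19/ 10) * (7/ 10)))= 351481/ 816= 430.74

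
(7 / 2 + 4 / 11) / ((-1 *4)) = -85 / 88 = -0.97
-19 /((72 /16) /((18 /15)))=-76 /15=-5.07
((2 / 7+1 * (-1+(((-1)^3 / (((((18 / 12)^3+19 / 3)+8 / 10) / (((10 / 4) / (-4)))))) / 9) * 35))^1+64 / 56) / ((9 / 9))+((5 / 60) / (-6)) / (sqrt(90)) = 17474 / 26481 -sqrt(10) / 2160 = 0.66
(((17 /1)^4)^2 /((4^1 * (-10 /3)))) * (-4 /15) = 6975757441 /50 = 139515148.82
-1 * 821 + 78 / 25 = -20447 / 25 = -817.88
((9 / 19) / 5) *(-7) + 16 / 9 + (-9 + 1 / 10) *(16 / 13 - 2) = 88484 / 11115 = 7.96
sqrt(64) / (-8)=-1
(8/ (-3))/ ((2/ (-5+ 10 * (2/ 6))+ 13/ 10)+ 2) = -80/ 63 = -1.27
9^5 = 59049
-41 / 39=-1.05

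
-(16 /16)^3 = -1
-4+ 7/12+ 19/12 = -11/6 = -1.83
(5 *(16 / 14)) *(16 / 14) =6.53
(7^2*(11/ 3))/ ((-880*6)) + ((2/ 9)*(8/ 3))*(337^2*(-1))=-290736787/ 4320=-67300.18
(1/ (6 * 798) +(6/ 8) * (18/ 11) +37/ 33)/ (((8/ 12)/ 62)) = 3834731/ 17556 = 218.43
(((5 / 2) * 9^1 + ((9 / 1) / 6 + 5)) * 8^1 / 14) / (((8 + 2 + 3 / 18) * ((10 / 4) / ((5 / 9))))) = 464 / 1281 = 0.36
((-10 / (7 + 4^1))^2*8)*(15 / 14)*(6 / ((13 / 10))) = 360000 / 11011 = 32.69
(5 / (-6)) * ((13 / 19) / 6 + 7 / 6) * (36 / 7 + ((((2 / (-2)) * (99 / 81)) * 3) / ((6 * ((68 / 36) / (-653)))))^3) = -10063472.02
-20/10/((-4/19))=19/2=9.50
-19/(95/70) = -14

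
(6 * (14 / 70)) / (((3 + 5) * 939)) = 0.00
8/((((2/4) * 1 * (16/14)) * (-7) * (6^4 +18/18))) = -2/1297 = -0.00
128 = 128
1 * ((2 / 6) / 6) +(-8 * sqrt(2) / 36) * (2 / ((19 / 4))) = 1 / 18 -16 * sqrt(2) / 171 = -0.08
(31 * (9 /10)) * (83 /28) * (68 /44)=393669 /3080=127.81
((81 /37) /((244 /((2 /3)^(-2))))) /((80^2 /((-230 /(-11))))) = 16767 /254228480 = 0.00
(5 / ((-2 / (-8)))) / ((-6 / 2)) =-20 / 3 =-6.67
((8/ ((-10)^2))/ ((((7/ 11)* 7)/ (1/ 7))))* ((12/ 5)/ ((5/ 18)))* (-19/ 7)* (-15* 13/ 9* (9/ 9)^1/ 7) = 0.19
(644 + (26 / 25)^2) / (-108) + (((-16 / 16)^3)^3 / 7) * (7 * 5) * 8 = -258598 / 5625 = -45.97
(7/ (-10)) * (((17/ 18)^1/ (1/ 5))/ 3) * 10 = -595/ 54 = -11.02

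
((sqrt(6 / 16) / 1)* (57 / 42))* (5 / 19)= 5* sqrt(6) / 56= 0.22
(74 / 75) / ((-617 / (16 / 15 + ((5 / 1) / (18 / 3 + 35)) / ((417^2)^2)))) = -0.00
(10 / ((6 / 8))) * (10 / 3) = 400 / 9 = 44.44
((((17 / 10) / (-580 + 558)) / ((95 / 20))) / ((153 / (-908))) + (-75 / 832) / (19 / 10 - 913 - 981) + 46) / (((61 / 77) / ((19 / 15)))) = 1137480028681 / 15433048800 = 73.70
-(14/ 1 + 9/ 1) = -23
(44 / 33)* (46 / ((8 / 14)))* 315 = 33810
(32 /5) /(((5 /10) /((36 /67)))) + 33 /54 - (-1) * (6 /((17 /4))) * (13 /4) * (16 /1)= 8293109 /102510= 80.90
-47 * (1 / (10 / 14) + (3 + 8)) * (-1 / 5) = 2914 / 25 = 116.56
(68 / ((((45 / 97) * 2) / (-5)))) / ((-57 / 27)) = 3298 / 19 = 173.58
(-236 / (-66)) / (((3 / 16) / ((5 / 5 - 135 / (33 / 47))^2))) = 8357828608 / 11979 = 697706.70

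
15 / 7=2.14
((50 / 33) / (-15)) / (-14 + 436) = -5 / 20889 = -0.00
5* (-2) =-10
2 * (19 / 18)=19 / 9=2.11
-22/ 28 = -11/ 14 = -0.79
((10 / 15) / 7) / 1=2 / 21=0.10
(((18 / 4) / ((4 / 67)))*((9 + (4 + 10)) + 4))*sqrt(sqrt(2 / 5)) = 16281*2^(1 / 4)*5^(3 / 4) / 40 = 1618.48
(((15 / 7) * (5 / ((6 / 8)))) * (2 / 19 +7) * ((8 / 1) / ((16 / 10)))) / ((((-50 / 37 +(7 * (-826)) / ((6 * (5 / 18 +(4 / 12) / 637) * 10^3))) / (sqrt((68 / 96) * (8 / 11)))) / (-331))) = 439651991250000 * sqrt(561) / 415768414831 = 25046.03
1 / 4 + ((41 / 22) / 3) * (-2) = -131 / 132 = -0.99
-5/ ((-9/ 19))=10.56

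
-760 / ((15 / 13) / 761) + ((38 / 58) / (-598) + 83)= -26073471611 / 52026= -501162.33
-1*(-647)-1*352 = 295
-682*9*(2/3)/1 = -4092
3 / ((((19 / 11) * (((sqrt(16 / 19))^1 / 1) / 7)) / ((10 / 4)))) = 1155 * sqrt(19) / 152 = 33.12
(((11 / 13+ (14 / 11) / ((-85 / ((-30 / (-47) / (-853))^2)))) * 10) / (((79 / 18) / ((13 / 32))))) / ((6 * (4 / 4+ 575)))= 16530959806285 / 72943011149454336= 0.00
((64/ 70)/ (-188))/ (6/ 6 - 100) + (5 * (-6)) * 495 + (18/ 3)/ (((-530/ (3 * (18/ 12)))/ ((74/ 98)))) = -1794455030911/ 120838410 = -14850.04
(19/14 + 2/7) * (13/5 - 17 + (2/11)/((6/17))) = -52693/2310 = -22.81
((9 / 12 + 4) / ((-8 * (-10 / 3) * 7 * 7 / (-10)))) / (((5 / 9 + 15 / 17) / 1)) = -8721 / 344960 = -0.03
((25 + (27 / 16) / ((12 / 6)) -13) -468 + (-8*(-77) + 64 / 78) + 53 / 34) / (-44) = -3462941 / 933504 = -3.71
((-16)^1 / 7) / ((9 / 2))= -32 / 63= -0.51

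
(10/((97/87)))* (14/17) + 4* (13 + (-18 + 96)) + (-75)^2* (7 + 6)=121195541/1649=73496.39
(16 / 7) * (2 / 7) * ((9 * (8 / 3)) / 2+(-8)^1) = 2.61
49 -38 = 11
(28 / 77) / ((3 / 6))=8 / 11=0.73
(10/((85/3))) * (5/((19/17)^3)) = 8670/6859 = 1.26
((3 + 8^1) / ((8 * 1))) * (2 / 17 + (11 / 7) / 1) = 2211 / 952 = 2.32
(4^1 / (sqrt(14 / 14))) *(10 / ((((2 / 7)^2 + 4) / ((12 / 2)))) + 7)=434 / 5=86.80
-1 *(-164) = 164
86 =86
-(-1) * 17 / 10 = 17 / 10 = 1.70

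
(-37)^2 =1369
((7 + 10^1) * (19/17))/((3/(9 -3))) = 38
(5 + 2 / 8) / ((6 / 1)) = 7 / 8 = 0.88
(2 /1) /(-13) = -2 /13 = -0.15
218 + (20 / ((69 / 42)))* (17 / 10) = 5490 / 23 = 238.70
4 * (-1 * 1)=-4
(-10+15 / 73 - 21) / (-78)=1124 / 2847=0.39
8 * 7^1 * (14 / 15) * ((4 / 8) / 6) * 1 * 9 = 196 / 5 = 39.20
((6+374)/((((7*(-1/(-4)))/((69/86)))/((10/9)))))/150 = 3496/2709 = 1.29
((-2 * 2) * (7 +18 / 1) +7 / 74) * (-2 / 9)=22.20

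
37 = 37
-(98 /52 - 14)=315 /26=12.12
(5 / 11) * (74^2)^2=13630261.82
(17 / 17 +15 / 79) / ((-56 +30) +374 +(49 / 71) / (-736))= 4912064 / 1436618081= 0.00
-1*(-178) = 178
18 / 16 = 9 / 8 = 1.12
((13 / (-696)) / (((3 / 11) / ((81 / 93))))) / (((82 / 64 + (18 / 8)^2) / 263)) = -451308 / 182497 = -2.47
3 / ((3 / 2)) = 2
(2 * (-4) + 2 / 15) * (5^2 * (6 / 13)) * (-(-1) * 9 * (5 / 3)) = -17700 / 13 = -1361.54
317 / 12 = 26.42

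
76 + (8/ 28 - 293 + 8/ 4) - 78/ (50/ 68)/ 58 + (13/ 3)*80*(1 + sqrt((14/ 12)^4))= 82485661/ 137025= 601.98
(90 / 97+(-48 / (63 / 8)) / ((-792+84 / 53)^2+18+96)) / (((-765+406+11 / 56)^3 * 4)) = -10403386205583616 / 2071756808676373359376215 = -0.00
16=16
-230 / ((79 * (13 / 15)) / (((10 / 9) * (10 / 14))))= -57500 / 21567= -2.67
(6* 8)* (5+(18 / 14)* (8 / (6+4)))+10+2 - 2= 10478 / 35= 299.37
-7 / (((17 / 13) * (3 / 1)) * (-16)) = 91 / 816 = 0.11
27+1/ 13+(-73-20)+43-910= -12128/ 13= -932.92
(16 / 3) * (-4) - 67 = -265 / 3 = -88.33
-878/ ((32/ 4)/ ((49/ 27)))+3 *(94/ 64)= -168281/ 864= -194.77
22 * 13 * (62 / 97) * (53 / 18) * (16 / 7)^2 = 120293888 / 42777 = 2812.12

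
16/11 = 1.45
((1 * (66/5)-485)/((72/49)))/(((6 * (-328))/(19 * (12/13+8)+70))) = 19997243/511680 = 39.08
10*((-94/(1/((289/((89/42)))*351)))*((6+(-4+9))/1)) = -44052928920/89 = -494976729.44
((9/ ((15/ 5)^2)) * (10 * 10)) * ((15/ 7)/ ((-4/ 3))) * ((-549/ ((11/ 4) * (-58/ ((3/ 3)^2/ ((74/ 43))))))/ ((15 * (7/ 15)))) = -26557875/ 578347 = -45.92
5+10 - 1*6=9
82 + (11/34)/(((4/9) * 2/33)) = 25571/272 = 94.01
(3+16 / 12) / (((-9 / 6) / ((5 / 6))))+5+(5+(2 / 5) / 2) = 1052 / 135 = 7.79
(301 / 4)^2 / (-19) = -90601 / 304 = -298.03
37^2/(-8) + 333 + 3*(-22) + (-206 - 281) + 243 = -1185/8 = -148.12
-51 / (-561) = 1 / 11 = 0.09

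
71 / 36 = 1.97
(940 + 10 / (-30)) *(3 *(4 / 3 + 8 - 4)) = 45104 / 3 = 15034.67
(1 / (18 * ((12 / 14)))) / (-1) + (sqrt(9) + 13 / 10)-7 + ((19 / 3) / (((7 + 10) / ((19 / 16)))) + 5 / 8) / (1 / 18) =301993 / 18360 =16.45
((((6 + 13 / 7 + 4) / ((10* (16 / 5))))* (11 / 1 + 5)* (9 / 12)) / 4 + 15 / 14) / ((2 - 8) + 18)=163 / 896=0.18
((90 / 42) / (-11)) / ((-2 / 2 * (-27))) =-5 / 693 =-0.01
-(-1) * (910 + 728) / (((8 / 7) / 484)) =693693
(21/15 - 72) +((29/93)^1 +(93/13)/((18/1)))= -844979/12090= -69.89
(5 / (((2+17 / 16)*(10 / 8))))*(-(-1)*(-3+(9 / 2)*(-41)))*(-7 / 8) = 214.29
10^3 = 1000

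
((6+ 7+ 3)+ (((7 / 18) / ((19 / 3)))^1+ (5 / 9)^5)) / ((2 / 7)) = 253108261 / 4487724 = 56.40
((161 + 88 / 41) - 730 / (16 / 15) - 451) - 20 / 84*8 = -6709831 / 6888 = -974.13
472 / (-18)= -236 / 9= -26.22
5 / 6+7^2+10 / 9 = 917 / 18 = 50.94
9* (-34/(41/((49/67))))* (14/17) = -12348/2747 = -4.50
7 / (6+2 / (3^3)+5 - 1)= 189 / 272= 0.69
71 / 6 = 11.83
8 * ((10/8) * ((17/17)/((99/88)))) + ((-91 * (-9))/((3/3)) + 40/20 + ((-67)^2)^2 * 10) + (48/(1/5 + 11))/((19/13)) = 241209915257/1197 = 201512042.82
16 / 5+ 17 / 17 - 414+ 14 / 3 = -6077 / 15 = -405.13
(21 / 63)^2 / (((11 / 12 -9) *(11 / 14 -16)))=56 / 61983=0.00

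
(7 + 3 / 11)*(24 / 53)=1920 / 583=3.29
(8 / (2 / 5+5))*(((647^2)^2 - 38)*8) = 2076841420361.48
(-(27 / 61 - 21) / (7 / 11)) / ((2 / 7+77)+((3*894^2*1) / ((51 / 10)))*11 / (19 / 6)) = 4455462 / 225251348843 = 0.00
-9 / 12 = -3 / 4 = -0.75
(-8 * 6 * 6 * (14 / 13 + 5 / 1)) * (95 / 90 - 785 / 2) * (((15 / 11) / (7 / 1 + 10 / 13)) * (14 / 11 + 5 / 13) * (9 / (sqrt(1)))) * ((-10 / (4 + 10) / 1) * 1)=-1281131.46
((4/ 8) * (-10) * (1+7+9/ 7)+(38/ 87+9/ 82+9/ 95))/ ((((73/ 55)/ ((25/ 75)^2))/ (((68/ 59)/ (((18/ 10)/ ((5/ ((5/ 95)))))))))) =-2031006747550/ 8710860123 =-233.16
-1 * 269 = -269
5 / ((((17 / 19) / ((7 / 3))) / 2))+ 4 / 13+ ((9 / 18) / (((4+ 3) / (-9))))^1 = 238949 / 9282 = 25.74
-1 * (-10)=10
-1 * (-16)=16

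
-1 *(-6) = 6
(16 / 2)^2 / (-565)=-64 / 565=-0.11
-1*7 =-7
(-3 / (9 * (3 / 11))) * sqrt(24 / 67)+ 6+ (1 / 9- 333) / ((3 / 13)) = -38786 / 27- 22 * sqrt(402) / 603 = -1437.25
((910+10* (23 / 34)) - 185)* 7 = 87080 / 17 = 5122.35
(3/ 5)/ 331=3/ 1655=0.00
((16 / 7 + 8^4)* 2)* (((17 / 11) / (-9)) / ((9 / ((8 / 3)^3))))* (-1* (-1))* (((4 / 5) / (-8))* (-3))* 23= -522100736 / 25515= -20462.50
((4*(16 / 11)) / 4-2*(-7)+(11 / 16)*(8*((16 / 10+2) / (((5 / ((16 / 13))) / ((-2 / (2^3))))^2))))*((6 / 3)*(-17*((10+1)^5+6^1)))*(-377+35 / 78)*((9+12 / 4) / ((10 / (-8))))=-27474398208621664 / 89375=-307405854082.48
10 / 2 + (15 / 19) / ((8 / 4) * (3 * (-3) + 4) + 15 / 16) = 2707 / 551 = 4.91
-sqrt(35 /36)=-sqrt(35) /6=-0.99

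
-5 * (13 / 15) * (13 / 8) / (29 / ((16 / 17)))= -338 / 1479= -0.23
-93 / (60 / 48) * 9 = -3348 / 5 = -669.60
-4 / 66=-2 / 33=-0.06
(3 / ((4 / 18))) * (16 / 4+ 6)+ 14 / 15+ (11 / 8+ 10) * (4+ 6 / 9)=11341 / 60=189.02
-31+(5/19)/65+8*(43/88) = -73595/2717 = -27.09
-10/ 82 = -5/ 41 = -0.12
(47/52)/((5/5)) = 0.90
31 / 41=0.76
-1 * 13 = -13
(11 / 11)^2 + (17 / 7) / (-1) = -10 / 7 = -1.43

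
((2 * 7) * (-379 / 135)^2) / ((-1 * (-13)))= 8.49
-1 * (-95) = 95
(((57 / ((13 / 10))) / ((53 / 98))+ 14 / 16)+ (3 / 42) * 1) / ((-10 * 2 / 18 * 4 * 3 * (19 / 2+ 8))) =-0.35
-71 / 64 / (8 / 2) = -0.28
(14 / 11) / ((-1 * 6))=-7 / 33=-0.21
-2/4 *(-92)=46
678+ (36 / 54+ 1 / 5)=10183 / 15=678.87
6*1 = 6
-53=-53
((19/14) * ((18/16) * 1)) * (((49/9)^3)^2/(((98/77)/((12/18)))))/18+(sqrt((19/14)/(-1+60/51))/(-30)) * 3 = 59037327041/51018336 - sqrt(13566)/420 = 1156.90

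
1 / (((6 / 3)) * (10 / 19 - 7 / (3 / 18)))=-19 / 1576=-0.01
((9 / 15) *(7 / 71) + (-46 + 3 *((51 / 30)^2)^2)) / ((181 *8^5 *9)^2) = -14828027 / 2023020982582640640000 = -0.00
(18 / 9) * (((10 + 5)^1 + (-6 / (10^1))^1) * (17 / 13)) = 2448 / 65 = 37.66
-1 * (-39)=39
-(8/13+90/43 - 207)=204.29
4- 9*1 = -5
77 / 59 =1.31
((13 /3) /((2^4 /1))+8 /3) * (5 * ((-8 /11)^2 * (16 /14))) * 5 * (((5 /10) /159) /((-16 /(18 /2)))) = -3525 /44891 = -0.08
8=8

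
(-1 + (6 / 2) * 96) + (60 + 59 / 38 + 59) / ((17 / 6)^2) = 1658375 / 5491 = 302.02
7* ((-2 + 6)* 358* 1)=10024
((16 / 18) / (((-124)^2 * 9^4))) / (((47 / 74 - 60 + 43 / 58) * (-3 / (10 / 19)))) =5365 / 203461456472919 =0.00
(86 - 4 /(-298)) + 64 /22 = 145744 /1639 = 88.92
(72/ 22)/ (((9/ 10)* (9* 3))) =40/ 297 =0.13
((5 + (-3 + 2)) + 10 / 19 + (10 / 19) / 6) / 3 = 263 / 171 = 1.54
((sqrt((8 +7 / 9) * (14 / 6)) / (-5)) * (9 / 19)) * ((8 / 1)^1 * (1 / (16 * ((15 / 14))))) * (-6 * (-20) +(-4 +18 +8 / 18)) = -1694 * sqrt(1659) / 2565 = -26.90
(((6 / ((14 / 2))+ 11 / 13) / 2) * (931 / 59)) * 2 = 20615 / 767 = 26.88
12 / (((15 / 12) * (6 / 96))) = 768 / 5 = 153.60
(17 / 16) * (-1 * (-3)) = 51 / 16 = 3.19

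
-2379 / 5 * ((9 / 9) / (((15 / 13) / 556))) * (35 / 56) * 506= -362536603 / 5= -72507320.60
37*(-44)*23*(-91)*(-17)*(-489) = 28325749452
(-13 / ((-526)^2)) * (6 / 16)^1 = -39 / 2213408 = -0.00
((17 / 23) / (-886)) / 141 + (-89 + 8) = -81.00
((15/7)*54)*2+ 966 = 1197.43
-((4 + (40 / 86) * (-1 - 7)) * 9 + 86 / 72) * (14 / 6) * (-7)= 60.53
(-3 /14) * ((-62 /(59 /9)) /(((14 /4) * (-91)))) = -1674 /263081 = -0.01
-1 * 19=-19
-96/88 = -12/11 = -1.09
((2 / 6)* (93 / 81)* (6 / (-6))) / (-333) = 31 / 26973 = 0.00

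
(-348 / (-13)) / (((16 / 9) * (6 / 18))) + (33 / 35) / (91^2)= 52371087 / 1159340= 45.17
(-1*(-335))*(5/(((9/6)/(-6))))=-6700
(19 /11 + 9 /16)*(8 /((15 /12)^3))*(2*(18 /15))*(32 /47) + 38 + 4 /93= 1603758202 /30050625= 53.37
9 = 9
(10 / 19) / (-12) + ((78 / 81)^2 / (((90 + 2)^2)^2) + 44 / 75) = 3366339554227 / 6201724305600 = 0.54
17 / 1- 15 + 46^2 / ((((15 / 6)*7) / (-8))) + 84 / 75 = -168734 / 175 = -964.19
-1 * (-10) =10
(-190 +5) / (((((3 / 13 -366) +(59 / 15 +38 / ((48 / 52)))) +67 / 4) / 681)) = 32756100 / 79019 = 414.53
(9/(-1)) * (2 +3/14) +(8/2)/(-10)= -1423/70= -20.33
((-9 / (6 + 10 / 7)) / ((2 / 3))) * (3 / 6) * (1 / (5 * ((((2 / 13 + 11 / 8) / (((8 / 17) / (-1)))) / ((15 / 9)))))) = 84 / 901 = 0.09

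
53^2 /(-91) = -2809 /91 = -30.87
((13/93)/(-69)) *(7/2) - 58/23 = -32455/12834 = -2.53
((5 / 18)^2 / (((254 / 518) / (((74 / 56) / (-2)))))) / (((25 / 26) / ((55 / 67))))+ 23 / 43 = 211546367 / 474189552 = 0.45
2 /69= 0.03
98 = 98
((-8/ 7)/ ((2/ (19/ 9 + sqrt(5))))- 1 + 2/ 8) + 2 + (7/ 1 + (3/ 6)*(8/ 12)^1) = 1859/ 252- 4*sqrt(5)/ 7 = 6.10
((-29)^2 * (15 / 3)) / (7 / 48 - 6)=-201840 / 281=-718.29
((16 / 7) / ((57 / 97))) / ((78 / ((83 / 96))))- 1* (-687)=128292935 / 186732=687.04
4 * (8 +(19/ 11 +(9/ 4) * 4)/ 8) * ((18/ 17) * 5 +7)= 7809/ 17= 459.35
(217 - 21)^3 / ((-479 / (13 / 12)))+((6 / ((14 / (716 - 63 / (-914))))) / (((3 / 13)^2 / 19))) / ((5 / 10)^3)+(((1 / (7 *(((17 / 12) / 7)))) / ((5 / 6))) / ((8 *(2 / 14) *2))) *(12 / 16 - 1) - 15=2684798153491451 / 3125934840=858878.48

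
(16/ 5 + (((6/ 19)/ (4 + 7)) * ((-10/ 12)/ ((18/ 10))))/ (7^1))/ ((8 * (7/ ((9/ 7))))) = 210547/ 2867480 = 0.07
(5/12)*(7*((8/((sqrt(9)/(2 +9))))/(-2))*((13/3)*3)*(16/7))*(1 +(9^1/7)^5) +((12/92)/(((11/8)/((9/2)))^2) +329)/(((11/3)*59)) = -5735.45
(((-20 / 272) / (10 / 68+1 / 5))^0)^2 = 1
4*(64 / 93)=256 / 93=2.75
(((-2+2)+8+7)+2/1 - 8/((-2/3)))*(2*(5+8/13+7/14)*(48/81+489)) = 173654.73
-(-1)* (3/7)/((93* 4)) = 0.00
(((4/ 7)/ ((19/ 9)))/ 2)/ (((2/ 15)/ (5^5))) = 421875/ 133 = 3171.99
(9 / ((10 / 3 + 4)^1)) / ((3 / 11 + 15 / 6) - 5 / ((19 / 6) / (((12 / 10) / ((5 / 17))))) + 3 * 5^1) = 2565 / 23681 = 0.11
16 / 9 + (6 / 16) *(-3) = 47 / 72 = 0.65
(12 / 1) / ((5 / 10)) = 24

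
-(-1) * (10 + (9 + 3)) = 22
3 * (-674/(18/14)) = -4718/3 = -1572.67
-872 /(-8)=109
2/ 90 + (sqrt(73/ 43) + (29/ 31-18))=-15.74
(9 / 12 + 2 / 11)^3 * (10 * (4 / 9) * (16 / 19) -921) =-10810327771 / 14566464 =-742.14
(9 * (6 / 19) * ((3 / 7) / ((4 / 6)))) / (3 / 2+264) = 54 / 7847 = 0.01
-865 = -865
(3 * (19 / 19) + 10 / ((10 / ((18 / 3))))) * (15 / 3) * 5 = 225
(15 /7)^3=3375 /343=9.84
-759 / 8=-94.88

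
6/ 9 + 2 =8/ 3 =2.67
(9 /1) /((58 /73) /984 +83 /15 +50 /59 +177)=95356980 /1942968379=0.05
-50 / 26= -25 / 13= -1.92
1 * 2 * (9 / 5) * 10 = 36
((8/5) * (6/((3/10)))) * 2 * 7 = 448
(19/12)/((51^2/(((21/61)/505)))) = 0.00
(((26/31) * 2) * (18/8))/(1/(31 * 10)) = 1170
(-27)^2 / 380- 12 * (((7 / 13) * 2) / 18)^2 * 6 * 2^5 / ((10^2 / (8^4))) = -970680211 / 2889900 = -335.89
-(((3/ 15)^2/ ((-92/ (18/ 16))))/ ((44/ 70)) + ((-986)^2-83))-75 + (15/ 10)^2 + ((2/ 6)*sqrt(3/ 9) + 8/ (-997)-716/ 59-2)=-4629917349442711/ 4762310080 + sqrt(3)/ 9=-972199.70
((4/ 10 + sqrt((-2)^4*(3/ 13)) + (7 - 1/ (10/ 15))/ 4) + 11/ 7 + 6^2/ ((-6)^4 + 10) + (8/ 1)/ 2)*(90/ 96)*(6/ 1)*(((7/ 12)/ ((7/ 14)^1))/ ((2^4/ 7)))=735*sqrt(39)/ 832 + 28313481/ 1337344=26.69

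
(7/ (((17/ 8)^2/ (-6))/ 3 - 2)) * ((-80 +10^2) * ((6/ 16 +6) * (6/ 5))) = -1233792/ 2593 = -475.82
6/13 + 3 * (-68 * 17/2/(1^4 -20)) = 22656/247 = 91.72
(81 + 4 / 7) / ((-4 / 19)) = -10849 / 28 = -387.46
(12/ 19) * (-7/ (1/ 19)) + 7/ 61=-5117/ 61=-83.89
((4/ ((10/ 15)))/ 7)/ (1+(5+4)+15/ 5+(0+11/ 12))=72/ 1169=0.06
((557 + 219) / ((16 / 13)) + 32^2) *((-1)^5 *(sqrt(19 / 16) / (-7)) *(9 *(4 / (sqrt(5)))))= 29781 *sqrt(95) / 70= 4146.70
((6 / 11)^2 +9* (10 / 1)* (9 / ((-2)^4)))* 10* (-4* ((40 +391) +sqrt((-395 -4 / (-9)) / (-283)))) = -106226415 / 121 -82155* sqrt(1004933) / 34243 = -880309.34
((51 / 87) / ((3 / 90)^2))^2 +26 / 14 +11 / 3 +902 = 4931917778 / 17661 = 279254.73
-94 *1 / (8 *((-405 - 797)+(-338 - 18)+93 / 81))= 1269 / 168140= 0.01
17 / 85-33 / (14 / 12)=-983 / 35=-28.09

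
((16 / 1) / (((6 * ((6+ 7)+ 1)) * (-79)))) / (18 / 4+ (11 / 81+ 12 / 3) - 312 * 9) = 216 / 250783841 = 0.00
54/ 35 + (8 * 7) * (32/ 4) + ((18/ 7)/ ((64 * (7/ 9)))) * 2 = 1762613/ 3920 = 449.65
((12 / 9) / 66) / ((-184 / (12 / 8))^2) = 1 / 744832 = 0.00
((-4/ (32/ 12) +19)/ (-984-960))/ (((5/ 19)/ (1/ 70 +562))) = -747479/ 38880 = -19.23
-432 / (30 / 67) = -4824 / 5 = -964.80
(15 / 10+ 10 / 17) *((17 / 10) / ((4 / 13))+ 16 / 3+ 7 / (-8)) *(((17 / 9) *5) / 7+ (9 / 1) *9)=55160113 / 32130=1716.78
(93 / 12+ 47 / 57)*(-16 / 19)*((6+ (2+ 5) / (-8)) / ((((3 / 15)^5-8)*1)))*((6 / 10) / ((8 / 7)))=350678125 / 144394224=2.43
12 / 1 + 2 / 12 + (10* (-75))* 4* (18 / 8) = -40427 / 6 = -6737.83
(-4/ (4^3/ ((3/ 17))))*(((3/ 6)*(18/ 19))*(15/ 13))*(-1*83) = 33615/ 67184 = 0.50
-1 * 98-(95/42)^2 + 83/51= -3043445/29988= -101.49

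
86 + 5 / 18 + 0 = 1553 / 18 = 86.28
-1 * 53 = -53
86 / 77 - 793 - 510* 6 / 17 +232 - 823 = -120342 / 77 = -1562.88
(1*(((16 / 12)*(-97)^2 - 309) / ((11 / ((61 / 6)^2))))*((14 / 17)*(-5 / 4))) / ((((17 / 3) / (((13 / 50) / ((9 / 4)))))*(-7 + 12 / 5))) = 12430071199 / 23689908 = 524.70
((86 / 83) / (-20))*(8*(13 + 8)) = -3612 / 415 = -8.70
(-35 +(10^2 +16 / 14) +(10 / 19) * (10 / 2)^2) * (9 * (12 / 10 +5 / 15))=727743 / 665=1094.35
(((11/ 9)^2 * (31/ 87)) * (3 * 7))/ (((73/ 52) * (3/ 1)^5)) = 1365364/ 41668911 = 0.03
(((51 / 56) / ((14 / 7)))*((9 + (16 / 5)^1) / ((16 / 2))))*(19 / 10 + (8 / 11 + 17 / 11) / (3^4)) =17814623 / 13305600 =1.34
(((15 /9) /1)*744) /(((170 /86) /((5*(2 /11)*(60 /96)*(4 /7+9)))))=4465550 /1309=3411.42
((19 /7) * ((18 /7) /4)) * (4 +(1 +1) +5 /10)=2223 /196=11.34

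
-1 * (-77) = 77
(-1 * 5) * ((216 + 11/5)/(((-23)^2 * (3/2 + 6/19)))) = -41458/36501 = -1.14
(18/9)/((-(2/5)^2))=-25/2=-12.50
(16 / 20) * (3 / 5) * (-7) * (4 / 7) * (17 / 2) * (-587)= 239496 / 25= 9579.84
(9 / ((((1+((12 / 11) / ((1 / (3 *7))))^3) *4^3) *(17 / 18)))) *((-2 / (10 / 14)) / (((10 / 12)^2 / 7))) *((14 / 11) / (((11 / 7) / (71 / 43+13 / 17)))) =-17000945577 / 24860740094125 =-0.00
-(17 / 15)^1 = -17 / 15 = -1.13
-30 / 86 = -15 / 43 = -0.35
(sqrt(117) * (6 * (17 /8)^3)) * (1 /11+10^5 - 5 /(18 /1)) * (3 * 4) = 291831654657 * sqrt(13) /1408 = 747311075.76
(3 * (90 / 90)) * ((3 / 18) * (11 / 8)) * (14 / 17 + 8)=825 / 136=6.07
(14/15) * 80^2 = 17920/3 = 5973.33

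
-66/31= -2.13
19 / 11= 1.73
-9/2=-4.50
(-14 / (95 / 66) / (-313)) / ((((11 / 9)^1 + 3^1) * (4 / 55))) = 22869 / 225986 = 0.10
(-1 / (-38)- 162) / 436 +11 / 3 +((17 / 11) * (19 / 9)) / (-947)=5113031069 / 1553299704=3.29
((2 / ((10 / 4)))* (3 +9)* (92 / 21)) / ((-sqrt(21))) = -1472* sqrt(21) / 735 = -9.18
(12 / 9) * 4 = 16 / 3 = 5.33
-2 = -2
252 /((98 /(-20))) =-360 /7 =-51.43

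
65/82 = 0.79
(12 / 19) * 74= 888 / 19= 46.74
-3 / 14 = -0.21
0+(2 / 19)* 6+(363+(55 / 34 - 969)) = -390023 / 646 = -603.75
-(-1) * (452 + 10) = 462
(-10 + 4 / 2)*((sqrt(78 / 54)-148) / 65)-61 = -2781 / 65-8*sqrt(13) / 195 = -42.93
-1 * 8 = -8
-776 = -776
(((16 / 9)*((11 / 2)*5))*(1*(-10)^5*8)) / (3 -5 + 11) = -352000000 / 81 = -4345679.01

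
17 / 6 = 2.83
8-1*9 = -1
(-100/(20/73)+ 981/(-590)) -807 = -692461/590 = -1173.66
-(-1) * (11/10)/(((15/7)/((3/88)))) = 7/400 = 0.02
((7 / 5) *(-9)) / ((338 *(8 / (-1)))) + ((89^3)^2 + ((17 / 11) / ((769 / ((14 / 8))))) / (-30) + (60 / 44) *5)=15501164533312610179 / 31190640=496981290967.82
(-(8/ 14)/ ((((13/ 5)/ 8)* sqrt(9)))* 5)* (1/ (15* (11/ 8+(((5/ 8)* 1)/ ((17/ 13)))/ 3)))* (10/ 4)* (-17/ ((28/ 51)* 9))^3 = 10258466825/ 791343189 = 12.96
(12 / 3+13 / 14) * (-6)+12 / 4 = -26.57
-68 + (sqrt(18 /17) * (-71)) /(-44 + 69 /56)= -68 + 11928 * sqrt(34) /40715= -66.29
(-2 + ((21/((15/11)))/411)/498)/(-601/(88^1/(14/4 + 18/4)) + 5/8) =90054932/2432086335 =0.04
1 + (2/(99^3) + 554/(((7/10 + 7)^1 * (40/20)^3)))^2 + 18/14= 83.17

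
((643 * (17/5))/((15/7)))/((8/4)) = 76517/150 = 510.11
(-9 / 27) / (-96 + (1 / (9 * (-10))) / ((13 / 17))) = 390 / 112337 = 0.00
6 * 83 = 498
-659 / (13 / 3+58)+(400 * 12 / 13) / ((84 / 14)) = 123899 / 2431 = 50.97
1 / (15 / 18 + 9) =6 / 59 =0.10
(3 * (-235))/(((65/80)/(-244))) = 2752320/13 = 211716.92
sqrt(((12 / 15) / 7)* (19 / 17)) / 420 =sqrt(11305) / 124950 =0.00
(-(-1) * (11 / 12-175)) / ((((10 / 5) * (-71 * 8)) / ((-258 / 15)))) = -89827 / 34080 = -2.64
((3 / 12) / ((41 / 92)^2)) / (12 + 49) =2116 / 102541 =0.02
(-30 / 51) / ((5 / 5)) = -10 / 17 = -0.59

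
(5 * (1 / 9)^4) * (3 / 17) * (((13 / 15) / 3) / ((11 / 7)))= 91 / 3680721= 0.00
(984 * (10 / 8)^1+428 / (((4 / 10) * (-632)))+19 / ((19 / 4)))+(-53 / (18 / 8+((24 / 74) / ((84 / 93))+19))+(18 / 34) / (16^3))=151455680080997 / 123149275136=1229.85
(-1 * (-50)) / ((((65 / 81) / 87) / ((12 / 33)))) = 281880 / 143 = 1971.19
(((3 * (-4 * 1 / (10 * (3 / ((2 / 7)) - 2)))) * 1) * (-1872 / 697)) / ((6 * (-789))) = -1248 / 15581435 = -0.00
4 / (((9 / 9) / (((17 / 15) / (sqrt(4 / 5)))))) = 5.07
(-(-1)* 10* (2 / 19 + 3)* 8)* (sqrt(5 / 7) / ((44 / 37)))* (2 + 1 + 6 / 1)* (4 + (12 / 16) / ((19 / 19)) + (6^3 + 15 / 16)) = 348439545* sqrt(35) / 5852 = 352254.98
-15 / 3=-5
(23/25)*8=184/25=7.36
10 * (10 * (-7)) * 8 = -5600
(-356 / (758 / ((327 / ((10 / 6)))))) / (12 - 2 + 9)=-174618 / 36005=-4.85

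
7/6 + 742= 4459/6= 743.17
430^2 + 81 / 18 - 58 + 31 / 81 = 29945195 / 162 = 184846.88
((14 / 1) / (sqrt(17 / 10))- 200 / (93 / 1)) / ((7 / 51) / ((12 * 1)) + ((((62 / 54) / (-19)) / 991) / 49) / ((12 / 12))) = -112928810400 / 600560923 + 1395002952 * sqrt(170) / 19372933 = 750.83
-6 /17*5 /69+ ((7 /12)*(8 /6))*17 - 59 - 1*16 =-217486 /3519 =-61.80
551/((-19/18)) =-522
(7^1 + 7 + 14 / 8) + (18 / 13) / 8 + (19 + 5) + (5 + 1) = 597 / 13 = 45.92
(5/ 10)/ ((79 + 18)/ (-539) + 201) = 539/ 216484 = 0.00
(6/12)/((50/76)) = 19/25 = 0.76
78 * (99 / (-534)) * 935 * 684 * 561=-461752356780 / 89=-5188228727.87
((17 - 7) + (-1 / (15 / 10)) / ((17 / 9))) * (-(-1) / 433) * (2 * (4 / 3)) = 1312 / 22083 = 0.06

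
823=823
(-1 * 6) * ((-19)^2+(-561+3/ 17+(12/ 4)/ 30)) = 1198.34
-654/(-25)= 654/25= 26.16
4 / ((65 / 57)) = 228 / 65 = 3.51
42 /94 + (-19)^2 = 16988 /47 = 361.45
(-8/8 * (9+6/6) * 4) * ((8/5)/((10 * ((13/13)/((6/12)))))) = -16/5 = -3.20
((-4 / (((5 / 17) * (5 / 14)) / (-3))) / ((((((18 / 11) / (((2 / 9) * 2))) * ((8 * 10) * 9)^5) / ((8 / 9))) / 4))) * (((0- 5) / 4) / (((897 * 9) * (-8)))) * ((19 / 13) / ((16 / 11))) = 273581 / 24672721973133312000000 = 0.00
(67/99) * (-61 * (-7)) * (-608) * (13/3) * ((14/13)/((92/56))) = -3409277312/6831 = -499089.05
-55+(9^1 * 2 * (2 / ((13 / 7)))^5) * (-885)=-8587957435 / 371293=-23129.87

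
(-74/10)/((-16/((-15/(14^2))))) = -111/3136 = -0.04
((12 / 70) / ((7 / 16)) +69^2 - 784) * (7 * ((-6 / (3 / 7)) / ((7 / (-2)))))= 3897844 / 35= 111366.97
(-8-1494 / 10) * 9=-7083 / 5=-1416.60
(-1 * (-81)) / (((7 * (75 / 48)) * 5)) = 1.48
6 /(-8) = -3 /4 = -0.75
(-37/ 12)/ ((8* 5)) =-37/ 480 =-0.08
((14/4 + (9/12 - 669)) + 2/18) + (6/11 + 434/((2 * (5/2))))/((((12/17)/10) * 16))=-465143/792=-587.30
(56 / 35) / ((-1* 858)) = -0.00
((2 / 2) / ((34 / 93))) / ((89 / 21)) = 0.65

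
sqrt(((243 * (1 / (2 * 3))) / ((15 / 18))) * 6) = 27 * sqrt(10) / 5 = 17.08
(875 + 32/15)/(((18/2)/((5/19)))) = 13157/513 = 25.65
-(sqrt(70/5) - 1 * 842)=842 - sqrt(14)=838.26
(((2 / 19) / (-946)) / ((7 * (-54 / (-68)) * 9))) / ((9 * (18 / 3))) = -17 / 412745949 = -0.00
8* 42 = 336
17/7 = 2.43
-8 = -8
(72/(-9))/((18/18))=-8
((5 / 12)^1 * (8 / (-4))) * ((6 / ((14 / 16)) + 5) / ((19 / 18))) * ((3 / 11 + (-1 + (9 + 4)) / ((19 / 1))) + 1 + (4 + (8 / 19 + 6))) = -458160 / 3971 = -115.38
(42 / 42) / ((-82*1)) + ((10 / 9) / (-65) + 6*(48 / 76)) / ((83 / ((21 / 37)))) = 0.01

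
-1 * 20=-20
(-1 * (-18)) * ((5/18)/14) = 5/14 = 0.36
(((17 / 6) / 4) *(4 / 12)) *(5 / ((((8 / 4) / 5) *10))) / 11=85 / 3168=0.03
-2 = -2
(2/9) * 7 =14/9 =1.56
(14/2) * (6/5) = 42/5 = 8.40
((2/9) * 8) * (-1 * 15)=-80/3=-26.67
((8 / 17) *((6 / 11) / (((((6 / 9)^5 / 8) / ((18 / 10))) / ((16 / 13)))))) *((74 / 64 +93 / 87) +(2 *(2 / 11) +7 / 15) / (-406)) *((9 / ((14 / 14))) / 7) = 93804572178 / 949974025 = 98.74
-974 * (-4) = 3896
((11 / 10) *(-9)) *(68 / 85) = -198 / 25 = -7.92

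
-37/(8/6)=-111/4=-27.75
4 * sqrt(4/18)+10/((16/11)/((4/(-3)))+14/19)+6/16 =-8249/296+4 * sqrt(2)/3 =-25.98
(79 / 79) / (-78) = -1 / 78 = -0.01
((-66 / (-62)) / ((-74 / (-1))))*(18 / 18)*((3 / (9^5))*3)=11 / 5016978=0.00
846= 846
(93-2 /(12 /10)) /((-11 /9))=-822 /11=-74.73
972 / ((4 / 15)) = 3645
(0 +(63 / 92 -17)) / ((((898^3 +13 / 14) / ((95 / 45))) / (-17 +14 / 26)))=21360731 / 27281656972791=0.00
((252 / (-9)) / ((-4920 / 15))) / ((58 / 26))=91 / 2378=0.04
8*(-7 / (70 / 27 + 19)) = -1512 / 583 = -2.59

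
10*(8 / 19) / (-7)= -80 / 133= -0.60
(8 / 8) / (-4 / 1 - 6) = -1 / 10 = -0.10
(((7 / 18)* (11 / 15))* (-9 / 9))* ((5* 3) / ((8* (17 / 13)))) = -1001 / 2448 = -0.41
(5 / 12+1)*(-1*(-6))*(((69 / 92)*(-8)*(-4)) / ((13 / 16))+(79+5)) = 12546 / 13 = 965.08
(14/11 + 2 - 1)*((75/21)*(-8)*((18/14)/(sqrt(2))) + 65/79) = 1625/869 - 22500*sqrt(2)/539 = -57.16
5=5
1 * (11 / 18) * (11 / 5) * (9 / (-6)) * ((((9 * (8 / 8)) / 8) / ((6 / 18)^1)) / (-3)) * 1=363 / 160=2.27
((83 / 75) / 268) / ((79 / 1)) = 83 / 1587900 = 0.00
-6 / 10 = -3 / 5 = -0.60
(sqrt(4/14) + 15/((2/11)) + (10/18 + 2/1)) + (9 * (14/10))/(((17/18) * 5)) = sqrt(14)/7 + 671087/7650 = 88.26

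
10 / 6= 5 / 3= 1.67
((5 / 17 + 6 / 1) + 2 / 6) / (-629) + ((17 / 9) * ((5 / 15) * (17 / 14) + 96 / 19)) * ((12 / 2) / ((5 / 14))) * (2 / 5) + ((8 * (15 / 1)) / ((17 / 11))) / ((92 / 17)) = 17581289452 / 210277845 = 83.61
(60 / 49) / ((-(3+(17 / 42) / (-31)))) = -11160 / 27223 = -0.41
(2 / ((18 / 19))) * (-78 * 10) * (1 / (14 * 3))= -2470 / 63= -39.21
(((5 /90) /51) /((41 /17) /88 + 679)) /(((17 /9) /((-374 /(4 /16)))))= -3872 /3047475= -0.00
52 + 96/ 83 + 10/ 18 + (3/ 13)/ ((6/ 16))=527575/ 9711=54.33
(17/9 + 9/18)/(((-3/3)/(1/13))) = -43/234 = -0.18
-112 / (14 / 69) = -552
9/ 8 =1.12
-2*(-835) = 1670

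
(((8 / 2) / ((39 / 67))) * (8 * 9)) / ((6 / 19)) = 1566.77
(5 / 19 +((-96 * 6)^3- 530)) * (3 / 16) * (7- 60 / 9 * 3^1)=141607697751 / 304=465814795.23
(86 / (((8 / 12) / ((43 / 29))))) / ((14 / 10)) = 27735 / 203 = 136.63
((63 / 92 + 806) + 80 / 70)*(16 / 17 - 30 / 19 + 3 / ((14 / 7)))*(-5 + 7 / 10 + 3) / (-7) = 3767065081 / 29121680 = 129.36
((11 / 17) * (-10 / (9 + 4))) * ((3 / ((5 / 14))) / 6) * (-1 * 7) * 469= 505582 / 221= 2287.70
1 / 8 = 0.12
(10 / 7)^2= 2.04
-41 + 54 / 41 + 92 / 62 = -48551 / 1271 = -38.20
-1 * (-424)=424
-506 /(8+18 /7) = -1771 /37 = -47.86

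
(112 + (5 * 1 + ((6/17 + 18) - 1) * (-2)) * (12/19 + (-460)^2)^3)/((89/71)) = -2330029441133242282474384/10377667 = -224523434904323127.97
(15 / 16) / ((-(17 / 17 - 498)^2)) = -15 / 3952144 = -0.00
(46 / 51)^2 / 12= 529 / 7803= 0.07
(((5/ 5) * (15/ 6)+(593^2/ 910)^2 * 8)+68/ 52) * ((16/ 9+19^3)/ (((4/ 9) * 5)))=4363128172456159/ 1183000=3688189494.89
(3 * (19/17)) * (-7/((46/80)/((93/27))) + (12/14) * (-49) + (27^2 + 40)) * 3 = 2694371/391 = 6890.97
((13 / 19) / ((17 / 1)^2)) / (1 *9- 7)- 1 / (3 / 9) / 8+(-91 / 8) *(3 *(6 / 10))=-2289617 / 109820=-20.85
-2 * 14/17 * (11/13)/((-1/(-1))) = -308/221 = -1.39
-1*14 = -14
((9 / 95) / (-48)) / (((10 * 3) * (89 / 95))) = -1 / 14240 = -0.00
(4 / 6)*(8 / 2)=2.67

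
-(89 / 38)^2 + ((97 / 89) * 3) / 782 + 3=-124683509 / 50249756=-2.48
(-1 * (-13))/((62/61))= 793/62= 12.79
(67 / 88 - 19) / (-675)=107 / 3960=0.03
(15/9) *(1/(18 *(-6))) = -5/324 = -0.02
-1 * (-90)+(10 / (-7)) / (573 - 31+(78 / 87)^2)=143792665 / 1597743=90.00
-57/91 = -0.63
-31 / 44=-0.70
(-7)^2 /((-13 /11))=-539 /13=-41.46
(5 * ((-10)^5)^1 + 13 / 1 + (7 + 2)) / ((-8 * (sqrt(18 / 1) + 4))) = -249989 / 2 + 749967 * sqrt(2) / 8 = 7582.19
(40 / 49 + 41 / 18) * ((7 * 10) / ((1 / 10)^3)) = 13645000 / 63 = 216587.30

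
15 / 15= 1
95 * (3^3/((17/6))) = 15390/17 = 905.29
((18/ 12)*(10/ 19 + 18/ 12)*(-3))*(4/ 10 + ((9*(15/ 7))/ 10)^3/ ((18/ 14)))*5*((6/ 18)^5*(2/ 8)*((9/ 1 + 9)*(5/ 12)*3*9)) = -1933635/ 34048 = -56.79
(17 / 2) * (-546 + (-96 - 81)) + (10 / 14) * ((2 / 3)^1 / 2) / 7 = -1806767 / 294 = -6145.47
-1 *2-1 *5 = -7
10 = 10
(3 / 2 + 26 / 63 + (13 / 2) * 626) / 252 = 512935 / 31752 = 16.15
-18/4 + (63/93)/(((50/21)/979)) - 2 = 210832/775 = 272.04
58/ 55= 1.05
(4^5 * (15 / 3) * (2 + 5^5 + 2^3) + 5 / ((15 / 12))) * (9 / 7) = 144460836 / 7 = 20637262.29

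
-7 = -7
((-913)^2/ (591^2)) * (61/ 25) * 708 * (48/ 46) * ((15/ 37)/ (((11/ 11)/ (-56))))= -16128079731456/ 165132295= -97667.63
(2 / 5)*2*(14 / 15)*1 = 0.75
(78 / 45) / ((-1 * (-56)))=13 / 420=0.03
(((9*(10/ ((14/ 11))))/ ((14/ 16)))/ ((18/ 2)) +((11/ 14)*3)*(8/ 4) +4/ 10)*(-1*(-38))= 535.57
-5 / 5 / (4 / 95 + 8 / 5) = -95 / 156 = -0.61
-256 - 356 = -612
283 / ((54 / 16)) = 2264 / 27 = 83.85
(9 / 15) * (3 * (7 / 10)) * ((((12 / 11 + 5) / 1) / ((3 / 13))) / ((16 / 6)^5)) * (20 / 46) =4444713 / 41451520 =0.11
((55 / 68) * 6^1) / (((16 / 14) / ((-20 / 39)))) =-2.18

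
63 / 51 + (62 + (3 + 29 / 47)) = 66.85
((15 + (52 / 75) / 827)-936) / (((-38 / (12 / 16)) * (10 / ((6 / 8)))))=171374919 / 125704000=1.36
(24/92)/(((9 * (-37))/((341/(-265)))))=682/676545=0.00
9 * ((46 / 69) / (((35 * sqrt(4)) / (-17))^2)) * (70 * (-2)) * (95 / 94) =-16473 / 329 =-50.07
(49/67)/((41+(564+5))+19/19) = 49/40937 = 0.00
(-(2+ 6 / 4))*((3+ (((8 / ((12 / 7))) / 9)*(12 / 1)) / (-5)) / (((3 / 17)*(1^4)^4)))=-9401 / 270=-34.82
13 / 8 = 1.62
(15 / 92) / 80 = 3 / 1472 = 0.00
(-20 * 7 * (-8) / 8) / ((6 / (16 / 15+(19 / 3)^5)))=173345074 / 729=237784.74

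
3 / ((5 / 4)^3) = 192 / 125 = 1.54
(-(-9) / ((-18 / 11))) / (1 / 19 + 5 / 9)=-1881 / 208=-9.04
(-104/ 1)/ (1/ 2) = -208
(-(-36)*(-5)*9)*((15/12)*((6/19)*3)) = -36450/19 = -1918.42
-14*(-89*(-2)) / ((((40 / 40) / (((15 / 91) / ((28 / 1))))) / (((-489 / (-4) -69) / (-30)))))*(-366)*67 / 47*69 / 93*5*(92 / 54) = -68309116685 / 795522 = -85867.04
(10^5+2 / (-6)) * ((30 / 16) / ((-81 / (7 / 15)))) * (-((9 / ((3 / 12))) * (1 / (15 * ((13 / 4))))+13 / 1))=1875293749 / 126360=14840.88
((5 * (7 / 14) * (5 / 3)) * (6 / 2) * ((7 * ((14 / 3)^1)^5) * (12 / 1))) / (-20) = -9411920 / 81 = -116196.54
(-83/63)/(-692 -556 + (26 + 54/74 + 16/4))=3071/2837457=0.00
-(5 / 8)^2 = -25 / 64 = -0.39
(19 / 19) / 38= 1 / 38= 0.03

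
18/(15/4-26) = -0.81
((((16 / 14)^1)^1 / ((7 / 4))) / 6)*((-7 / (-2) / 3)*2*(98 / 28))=8 / 9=0.89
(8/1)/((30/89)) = 356/15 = 23.73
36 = 36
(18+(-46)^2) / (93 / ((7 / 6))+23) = 20.78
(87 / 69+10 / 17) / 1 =1.85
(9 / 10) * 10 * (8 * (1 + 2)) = 216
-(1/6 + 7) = -43/6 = -7.17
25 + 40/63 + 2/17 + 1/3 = 27938/1071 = 26.09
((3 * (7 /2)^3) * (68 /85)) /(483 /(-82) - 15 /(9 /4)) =-126567 /15445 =-8.19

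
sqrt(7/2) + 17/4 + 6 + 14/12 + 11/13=sqrt(14)/2 + 1913/156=14.13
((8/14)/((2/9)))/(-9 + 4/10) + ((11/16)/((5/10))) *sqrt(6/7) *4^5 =-90/301 + 1408 *sqrt(42)/7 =1303.26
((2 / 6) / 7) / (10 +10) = 1 / 420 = 0.00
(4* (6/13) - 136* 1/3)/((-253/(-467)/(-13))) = 792032/759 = 1043.52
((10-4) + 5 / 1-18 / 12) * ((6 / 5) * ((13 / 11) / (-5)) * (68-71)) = 2223 / 275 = 8.08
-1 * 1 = -1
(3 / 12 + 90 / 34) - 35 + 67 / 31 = -63117 / 2108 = -29.94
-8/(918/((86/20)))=-86/2295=-0.04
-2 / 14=-1 / 7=-0.14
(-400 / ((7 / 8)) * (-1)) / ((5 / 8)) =5120 / 7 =731.43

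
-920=-920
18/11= 1.64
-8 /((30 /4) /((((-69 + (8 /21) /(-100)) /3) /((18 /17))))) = 4926872 /212625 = 23.17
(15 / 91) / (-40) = -3 / 728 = -0.00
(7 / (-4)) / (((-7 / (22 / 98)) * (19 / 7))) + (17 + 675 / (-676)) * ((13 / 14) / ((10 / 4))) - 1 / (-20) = 207967 / 34580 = 6.01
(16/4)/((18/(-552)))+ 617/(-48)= -6505/48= -135.52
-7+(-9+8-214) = -222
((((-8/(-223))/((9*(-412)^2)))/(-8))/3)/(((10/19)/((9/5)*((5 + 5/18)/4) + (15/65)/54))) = -42313/9566187920640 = -0.00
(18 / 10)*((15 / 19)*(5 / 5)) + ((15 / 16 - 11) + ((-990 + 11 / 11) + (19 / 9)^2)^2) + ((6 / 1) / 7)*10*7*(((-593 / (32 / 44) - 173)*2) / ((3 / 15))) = 750530333869 / 1994544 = 376291.69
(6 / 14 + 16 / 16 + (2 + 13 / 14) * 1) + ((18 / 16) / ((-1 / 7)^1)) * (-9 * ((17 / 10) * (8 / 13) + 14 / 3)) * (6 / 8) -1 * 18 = 2111413 / 7280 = 290.03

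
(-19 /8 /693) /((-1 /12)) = 19 /462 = 0.04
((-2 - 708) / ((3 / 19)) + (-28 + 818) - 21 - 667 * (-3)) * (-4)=20720 / 3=6906.67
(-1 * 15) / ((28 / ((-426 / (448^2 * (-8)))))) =-3195 / 22478848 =-0.00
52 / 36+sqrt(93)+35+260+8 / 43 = 306.27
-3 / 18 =-1 / 6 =-0.17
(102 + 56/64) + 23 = 1007/8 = 125.88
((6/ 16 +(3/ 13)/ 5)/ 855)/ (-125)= -73/ 18525000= -0.00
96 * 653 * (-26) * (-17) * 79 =2188939584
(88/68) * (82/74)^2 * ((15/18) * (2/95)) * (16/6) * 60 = 5917120/1326561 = 4.46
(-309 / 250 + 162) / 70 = 40191 / 17500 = 2.30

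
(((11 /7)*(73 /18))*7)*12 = 1606 /3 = 535.33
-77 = -77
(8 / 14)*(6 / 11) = 0.31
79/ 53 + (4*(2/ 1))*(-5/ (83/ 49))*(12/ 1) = -281.88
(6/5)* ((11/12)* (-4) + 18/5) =-2/25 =-0.08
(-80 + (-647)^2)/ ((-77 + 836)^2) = 418529/ 576081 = 0.73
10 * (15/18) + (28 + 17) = 160/3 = 53.33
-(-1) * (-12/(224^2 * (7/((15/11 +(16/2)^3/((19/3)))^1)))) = -0.00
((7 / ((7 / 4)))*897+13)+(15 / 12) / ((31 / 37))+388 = 494821 / 124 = 3990.49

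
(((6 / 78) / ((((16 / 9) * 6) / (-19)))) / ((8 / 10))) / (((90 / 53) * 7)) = -1007 / 69888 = -0.01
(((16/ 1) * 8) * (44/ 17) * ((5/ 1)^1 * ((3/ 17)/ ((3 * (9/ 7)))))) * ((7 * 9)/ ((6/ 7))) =4829440/ 867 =5570.29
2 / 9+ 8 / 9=10 / 9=1.11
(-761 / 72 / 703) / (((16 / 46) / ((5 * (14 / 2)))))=-612605 / 404928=-1.51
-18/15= -6/5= -1.20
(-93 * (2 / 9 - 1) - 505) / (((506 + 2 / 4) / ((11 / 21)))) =-28556 / 63819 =-0.45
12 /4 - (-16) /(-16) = 2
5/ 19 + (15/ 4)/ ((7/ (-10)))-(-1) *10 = 1305/ 266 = 4.91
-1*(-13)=13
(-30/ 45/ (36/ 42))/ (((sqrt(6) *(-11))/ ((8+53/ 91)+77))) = 118 *sqrt(6)/ 117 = 2.47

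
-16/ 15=-1.07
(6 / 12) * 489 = 489 / 2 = 244.50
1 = 1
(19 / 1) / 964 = 19 / 964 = 0.02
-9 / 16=-0.56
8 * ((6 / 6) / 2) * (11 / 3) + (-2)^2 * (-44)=-484 / 3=-161.33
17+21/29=514/29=17.72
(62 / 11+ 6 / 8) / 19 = 281 / 836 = 0.34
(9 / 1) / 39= 3 / 13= 0.23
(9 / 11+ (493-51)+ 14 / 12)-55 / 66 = 14624 / 33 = 443.15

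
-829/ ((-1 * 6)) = 829/ 6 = 138.17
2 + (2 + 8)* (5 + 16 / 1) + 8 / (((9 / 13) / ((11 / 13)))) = 1996 / 9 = 221.78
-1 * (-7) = 7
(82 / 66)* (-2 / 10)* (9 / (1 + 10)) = -123 / 605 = -0.20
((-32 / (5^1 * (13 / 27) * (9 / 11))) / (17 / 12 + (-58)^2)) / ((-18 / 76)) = 53504 / 2625025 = 0.02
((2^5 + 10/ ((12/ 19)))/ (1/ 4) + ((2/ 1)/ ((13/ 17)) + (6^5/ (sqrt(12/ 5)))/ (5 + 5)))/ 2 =3782/ 39 + 324 * sqrt(15)/ 5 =347.94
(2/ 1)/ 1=2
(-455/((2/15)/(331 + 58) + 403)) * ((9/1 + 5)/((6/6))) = -37168950/2351507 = -15.81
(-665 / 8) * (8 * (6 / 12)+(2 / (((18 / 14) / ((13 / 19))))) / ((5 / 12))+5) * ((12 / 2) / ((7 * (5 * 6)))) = -3293 / 120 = -27.44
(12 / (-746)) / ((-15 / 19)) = 38 / 1865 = 0.02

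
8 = 8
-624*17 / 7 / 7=-10608 / 49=-216.49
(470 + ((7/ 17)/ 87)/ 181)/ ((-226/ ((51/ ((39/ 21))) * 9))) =-513.99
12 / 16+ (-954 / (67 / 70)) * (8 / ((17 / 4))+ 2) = -17626503 / 4556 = -3868.85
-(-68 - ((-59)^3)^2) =42180533709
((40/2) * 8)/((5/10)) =320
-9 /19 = -0.47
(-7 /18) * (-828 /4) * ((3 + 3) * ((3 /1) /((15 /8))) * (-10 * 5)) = -38640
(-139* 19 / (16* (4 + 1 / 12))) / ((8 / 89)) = -705147 / 1568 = -449.71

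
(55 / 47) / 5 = 11 / 47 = 0.23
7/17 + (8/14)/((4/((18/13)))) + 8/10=10903/7735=1.41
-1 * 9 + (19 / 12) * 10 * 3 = 38.50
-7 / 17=-0.41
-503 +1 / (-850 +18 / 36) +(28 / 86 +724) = 16169297 / 73057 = 221.32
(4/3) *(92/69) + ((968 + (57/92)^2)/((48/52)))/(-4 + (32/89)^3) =-74613456930341/283080985344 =-263.58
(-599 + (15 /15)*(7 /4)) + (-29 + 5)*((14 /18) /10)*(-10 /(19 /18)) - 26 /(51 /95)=-2434117 /3876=-628.00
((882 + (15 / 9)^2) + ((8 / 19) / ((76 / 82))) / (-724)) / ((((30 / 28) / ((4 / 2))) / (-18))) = -29137360784 / 980115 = -29728.51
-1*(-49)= 49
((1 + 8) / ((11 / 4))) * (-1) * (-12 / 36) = 12 / 11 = 1.09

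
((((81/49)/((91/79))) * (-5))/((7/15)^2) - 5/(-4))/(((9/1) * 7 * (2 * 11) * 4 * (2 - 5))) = 27703045/14535769248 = 0.00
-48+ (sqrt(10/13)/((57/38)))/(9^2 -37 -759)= -48 -2 * sqrt(130)/27885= -48.00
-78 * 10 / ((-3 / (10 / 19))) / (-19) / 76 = -650 / 6859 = -0.09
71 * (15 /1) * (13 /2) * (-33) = -456885 /2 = -228442.50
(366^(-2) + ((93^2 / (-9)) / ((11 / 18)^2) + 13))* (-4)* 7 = 290488541525 / 4052169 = 71687.17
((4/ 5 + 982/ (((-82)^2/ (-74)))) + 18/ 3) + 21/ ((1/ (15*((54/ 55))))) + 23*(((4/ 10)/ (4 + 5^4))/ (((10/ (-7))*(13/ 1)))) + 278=2204753723914/ 3780022675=583.26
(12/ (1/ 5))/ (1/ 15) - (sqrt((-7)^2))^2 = 851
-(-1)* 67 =67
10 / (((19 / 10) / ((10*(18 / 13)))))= 18000 / 247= 72.87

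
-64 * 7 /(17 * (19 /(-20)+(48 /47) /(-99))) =27.44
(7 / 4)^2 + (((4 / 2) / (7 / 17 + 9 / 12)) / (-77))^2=1813437497 / 592046224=3.06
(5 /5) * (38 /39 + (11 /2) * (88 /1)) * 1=484.97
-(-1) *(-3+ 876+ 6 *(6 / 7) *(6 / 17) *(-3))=867.55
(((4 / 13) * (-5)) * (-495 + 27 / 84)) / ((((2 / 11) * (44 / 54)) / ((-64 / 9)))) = -3324240 / 91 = -36530.11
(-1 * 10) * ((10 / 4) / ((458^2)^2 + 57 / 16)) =-400 / 704014971193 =-0.00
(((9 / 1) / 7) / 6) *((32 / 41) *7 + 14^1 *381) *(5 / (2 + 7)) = 78185 / 123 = 635.65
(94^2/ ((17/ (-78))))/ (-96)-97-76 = 16953/ 68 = 249.31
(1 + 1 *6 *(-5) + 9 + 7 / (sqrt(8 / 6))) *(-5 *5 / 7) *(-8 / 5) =-800 / 7 + 20 *sqrt(3) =-79.64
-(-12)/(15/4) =16/5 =3.20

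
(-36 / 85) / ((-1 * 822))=6 / 11645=0.00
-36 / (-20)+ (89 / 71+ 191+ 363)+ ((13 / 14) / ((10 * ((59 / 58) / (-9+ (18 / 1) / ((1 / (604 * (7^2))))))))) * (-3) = -8522904723 / 58646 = -145327.98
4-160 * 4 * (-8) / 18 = 2596 / 9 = 288.44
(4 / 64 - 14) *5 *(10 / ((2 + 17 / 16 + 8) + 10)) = -11150 / 337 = -33.09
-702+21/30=-7013/10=-701.30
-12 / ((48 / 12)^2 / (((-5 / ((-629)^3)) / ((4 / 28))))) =-105 / 995432756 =-0.00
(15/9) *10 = 50/3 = 16.67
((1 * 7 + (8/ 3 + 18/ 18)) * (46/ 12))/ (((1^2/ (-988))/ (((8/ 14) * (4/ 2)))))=-46169.40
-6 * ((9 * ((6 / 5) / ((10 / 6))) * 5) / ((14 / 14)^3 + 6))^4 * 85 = -70252248672 / 300125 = -234076.63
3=3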